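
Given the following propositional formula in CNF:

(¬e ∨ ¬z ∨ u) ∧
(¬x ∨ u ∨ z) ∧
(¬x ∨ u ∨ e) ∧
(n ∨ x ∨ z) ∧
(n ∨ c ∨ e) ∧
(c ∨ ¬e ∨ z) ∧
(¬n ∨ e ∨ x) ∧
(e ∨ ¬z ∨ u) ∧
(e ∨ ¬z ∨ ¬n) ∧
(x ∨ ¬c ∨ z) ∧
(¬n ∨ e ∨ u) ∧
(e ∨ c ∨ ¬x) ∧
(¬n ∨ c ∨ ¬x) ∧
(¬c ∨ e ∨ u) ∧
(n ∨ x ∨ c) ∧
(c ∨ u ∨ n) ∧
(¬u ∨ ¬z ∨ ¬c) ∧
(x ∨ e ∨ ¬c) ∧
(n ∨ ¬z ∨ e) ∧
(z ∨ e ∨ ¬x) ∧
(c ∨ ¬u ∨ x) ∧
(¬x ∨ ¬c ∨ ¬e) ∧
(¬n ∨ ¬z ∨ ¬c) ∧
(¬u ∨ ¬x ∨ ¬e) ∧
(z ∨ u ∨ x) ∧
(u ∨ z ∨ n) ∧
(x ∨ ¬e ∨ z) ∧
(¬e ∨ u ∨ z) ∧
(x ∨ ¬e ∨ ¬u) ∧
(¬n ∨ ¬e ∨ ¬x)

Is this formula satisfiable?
No

No, the formula is not satisfiable.

No assignment of truth values to the variables can make all 30 clauses true simultaneously.

The formula is UNSAT (unsatisfiable).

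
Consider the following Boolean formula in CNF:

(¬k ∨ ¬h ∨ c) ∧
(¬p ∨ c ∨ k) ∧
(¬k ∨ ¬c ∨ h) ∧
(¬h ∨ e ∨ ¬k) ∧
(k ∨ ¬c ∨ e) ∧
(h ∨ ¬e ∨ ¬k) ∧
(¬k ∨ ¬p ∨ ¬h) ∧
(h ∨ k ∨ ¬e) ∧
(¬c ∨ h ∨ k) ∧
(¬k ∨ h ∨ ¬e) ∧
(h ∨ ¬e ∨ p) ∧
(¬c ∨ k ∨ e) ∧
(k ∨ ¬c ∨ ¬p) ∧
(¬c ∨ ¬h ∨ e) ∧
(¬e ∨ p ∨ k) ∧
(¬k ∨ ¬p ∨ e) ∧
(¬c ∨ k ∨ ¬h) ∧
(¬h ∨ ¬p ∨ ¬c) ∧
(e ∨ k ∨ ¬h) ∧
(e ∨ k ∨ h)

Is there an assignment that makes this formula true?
Yes

Yes, the formula is satisfiable.

One satisfying assignment is: e=False, h=False, p=False, k=True, c=False

Verification: With this assignment, all 20 clauses evaluate to true.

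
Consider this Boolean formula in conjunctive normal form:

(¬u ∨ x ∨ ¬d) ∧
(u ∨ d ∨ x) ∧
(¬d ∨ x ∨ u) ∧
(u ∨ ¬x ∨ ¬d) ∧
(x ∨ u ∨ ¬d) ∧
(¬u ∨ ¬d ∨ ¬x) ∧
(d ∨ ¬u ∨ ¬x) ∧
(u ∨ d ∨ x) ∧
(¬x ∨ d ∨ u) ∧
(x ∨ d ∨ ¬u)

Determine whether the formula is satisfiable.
No

No, the formula is not satisfiable.

No assignment of truth values to the variables can make all 10 clauses true simultaneously.

The formula is UNSAT (unsatisfiable).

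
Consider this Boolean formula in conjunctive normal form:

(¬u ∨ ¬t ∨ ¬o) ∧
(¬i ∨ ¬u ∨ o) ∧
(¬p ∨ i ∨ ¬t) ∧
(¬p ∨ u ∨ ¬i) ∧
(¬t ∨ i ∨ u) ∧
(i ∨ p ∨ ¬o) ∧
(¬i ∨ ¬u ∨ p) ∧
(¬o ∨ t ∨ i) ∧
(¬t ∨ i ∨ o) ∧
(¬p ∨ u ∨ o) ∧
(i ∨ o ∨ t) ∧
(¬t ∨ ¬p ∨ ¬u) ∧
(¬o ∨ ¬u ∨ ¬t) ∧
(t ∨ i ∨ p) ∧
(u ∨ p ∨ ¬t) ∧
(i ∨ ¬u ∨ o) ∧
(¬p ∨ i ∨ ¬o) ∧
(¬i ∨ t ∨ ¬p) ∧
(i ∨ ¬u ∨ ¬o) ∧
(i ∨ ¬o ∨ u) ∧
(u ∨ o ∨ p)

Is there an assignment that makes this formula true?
Yes

Yes, the formula is satisfiable.

One satisfying assignment is: p=False, o=True, t=False, u=False, i=True

Verification: With this assignment, all 21 clauses evaluate to true.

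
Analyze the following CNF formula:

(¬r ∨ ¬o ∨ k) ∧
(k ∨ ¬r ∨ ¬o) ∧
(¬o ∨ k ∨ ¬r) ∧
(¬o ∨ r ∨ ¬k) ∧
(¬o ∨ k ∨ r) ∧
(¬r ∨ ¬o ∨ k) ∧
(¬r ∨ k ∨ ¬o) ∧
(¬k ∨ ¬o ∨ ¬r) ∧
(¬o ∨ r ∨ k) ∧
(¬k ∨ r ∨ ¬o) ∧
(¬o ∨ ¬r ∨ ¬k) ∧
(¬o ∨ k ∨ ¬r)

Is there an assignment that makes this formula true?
Yes

Yes, the formula is satisfiable.

One satisfying assignment is: r=False, o=False, k=False

Verification: With this assignment, all 12 clauses evaluate to true.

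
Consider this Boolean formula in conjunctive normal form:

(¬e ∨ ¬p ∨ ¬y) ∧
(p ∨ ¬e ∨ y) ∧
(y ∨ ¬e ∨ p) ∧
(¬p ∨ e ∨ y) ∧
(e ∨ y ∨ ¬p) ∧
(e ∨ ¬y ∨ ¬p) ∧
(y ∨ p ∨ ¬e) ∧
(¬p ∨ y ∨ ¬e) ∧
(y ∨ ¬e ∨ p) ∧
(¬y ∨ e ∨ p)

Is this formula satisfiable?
Yes

Yes, the formula is satisfiable.

One satisfying assignment is: y=False, p=False, e=False

Verification: With this assignment, all 10 clauses evaluate to true.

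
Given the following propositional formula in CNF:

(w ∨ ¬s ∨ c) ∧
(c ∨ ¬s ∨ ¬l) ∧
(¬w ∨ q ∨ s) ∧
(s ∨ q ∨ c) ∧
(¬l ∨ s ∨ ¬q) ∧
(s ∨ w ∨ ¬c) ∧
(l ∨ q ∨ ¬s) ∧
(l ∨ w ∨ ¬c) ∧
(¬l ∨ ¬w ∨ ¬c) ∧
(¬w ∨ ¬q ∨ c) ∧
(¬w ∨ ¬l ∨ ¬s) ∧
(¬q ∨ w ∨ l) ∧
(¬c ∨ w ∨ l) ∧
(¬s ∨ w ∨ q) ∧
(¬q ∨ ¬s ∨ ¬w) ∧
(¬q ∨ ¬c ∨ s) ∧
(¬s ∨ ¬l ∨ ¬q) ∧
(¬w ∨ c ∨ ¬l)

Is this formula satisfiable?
No

No, the formula is not satisfiable.

No assignment of truth values to the variables can make all 18 clauses true simultaneously.

The formula is UNSAT (unsatisfiable).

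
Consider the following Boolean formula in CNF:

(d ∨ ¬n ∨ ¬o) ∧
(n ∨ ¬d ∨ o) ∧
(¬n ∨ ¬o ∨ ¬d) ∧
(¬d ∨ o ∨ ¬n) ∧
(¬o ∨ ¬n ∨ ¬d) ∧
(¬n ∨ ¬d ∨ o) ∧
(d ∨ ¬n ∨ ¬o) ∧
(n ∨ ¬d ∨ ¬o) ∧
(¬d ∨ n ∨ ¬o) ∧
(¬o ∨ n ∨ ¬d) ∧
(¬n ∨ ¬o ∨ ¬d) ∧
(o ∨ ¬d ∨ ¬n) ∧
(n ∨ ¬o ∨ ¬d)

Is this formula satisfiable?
Yes

Yes, the formula is satisfiable.

One satisfying assignment is: n=False, d=False, o=False

Verification: With this assignment, all 13 clauses evaluate to true.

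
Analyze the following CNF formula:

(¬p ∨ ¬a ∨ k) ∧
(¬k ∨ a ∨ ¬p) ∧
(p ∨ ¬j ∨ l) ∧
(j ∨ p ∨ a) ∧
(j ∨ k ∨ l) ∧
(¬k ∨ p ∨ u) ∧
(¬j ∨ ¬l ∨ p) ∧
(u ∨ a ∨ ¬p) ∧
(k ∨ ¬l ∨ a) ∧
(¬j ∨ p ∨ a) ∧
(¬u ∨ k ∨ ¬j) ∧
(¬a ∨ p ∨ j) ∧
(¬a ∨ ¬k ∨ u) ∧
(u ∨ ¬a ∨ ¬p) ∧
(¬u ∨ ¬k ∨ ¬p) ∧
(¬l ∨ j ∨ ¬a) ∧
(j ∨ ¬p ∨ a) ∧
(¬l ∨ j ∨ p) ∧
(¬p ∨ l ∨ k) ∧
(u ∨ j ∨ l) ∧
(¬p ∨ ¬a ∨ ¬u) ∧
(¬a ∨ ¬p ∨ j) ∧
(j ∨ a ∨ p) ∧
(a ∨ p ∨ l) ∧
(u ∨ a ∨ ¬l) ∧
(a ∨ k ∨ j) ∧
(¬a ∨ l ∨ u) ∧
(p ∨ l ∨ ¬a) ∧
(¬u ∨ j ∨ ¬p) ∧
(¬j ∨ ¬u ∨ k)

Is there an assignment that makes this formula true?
No

No, the formula is not satisfiable.

No assignment of truth values to the variables can make all 30 clauses true simultaneously.

The formula is UNSAT (unsatisfiable).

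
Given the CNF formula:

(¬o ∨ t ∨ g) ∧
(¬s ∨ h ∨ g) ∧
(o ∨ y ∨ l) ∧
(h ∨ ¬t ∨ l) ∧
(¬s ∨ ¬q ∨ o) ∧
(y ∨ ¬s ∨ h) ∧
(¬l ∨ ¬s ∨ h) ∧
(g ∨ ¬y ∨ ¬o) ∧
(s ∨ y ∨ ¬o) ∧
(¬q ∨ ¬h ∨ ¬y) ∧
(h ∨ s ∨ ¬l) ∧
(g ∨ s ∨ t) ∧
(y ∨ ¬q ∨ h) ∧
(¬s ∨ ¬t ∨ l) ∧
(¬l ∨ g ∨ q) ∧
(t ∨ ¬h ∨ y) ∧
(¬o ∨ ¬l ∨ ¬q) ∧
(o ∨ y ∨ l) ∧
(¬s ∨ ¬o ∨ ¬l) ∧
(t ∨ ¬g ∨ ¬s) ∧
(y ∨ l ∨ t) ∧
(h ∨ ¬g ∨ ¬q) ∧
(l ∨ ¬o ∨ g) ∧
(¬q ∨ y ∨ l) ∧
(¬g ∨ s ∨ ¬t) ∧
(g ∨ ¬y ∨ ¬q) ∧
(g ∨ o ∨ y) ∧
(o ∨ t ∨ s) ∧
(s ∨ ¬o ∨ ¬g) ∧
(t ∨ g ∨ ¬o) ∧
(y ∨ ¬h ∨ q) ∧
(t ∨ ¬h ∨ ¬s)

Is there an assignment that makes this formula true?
Yes

Yes, the formula is satisfiable.

One satisfying assignment is: o=False, y=True, q=False, h=True, g=False, t=True, s=False, l=False

Verification: With this assignment, all 32 clauses evaluate to true.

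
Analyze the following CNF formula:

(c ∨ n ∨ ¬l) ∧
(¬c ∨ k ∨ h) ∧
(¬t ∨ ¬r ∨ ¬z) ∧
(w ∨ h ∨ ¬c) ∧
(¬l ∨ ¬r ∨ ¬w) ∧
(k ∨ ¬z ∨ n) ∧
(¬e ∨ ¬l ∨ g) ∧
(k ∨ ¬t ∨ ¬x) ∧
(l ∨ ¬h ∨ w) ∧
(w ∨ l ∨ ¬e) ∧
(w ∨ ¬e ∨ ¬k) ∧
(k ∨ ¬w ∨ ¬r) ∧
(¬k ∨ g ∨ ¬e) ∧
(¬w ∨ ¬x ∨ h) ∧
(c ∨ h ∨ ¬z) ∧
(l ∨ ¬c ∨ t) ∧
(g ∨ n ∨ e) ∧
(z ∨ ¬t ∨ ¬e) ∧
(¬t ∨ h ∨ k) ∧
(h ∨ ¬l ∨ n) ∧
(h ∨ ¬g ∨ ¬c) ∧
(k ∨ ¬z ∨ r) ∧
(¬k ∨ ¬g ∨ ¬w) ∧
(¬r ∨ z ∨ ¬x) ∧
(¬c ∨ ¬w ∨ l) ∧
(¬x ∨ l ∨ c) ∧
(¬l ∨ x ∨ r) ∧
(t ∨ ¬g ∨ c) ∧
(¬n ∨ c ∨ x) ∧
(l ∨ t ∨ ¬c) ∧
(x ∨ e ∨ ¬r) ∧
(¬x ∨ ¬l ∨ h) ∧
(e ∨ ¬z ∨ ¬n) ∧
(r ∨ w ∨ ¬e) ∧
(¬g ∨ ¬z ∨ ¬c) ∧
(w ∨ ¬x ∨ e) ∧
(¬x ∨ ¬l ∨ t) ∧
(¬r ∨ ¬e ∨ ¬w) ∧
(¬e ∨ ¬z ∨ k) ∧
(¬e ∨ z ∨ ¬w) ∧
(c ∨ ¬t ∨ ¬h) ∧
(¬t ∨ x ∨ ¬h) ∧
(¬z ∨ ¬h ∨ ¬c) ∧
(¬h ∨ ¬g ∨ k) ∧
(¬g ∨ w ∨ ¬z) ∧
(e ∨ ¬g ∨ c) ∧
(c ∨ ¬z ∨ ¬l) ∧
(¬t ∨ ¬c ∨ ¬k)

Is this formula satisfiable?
No

No, the formula is not satisfiable.

No assignment of truth values to the variables can make all 48 clauses true simultaneously.

The formula is UNSAT (unsatisfiable).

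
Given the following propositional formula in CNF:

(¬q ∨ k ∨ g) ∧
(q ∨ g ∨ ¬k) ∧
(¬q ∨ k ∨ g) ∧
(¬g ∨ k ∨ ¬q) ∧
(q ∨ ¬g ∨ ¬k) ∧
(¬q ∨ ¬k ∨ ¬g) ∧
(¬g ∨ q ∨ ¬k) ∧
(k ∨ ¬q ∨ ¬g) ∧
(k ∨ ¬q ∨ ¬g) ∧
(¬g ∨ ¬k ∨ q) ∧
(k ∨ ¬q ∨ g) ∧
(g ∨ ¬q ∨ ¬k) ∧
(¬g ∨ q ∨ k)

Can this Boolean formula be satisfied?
Yes

Yes, the formula is satisfiable.

One satisfying assignment is: q=False, g=False, k=False

Verification: With this assignment, all 13 clauses evaluate to true.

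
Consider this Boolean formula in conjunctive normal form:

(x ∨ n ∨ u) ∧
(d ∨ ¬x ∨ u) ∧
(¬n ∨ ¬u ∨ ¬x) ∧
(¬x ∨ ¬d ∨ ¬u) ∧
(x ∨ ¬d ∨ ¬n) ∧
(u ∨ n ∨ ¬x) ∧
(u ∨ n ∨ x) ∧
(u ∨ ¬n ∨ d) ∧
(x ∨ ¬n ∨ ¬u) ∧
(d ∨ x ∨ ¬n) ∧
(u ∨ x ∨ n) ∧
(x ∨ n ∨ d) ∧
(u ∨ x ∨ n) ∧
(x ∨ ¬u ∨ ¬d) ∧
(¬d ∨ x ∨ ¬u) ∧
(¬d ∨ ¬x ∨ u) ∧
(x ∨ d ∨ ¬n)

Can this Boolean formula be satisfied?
Yes

Yes, the formula is satisfiable.

One satisfying assignment is: n=False, x=True, d=False, u=True

Verification: With this assignment, all 17 clauses evaluate to true.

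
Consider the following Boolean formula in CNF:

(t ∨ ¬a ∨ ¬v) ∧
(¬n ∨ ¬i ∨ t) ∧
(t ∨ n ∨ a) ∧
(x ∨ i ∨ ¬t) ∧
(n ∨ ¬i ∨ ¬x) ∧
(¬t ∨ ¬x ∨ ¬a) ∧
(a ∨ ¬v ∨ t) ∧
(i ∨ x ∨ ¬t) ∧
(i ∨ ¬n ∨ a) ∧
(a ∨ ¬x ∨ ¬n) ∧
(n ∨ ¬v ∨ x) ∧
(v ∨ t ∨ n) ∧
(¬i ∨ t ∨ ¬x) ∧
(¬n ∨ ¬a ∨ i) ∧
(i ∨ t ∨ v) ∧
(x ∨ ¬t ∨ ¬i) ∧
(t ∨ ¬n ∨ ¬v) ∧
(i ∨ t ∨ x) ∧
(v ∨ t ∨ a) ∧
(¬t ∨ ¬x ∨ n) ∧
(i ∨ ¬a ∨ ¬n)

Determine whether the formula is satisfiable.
No

No, the formula is not satisfiable.

No assignment of truth values to the variables can make all 21 clauses true simultaneously.

The formula is UNSAT (unsatisfiable).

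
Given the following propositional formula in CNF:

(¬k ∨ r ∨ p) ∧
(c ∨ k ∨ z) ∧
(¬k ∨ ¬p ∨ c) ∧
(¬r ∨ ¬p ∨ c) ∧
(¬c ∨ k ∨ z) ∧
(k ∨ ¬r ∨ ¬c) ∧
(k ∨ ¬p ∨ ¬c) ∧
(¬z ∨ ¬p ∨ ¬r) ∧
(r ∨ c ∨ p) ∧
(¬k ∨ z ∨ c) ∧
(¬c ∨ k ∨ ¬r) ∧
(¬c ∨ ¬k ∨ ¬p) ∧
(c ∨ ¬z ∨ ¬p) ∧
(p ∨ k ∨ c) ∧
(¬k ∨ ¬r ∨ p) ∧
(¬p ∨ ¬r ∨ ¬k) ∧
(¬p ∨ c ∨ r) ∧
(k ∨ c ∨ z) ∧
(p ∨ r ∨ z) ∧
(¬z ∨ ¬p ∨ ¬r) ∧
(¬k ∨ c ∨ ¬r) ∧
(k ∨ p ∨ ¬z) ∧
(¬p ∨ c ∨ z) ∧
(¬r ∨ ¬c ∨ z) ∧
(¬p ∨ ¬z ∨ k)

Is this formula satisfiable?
No

No, the formula is not satisfiable.

No assignment of truth values to the variables can make all 25 clauses true simultaneously.

The formula is UNSAT (unsatisfiable).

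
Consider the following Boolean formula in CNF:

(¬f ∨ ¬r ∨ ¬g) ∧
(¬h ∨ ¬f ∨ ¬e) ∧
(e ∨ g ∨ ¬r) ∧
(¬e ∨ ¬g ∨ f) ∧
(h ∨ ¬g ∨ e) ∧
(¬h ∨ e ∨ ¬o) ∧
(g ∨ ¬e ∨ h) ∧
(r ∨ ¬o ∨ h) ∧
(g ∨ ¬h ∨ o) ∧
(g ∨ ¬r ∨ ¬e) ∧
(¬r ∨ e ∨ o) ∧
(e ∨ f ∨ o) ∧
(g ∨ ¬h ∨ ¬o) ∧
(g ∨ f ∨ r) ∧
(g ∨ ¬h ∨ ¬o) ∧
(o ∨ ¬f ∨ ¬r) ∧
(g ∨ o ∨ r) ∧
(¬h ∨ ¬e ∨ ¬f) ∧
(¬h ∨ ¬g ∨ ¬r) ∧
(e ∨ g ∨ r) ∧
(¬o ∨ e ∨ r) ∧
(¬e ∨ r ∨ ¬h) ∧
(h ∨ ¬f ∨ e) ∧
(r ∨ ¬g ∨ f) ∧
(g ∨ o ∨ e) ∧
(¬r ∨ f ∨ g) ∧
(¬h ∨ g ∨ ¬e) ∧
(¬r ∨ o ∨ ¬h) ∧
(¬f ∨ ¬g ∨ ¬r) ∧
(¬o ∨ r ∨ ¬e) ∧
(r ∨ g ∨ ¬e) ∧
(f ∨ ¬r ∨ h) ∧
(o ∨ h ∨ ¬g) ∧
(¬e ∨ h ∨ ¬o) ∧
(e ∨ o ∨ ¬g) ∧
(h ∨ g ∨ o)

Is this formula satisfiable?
No

No, the formula is not satisfiable.

No assignment of truth values to the variables can make all 36 clauses true simultaneously.

The formula is UNSAT (unsatisfiable).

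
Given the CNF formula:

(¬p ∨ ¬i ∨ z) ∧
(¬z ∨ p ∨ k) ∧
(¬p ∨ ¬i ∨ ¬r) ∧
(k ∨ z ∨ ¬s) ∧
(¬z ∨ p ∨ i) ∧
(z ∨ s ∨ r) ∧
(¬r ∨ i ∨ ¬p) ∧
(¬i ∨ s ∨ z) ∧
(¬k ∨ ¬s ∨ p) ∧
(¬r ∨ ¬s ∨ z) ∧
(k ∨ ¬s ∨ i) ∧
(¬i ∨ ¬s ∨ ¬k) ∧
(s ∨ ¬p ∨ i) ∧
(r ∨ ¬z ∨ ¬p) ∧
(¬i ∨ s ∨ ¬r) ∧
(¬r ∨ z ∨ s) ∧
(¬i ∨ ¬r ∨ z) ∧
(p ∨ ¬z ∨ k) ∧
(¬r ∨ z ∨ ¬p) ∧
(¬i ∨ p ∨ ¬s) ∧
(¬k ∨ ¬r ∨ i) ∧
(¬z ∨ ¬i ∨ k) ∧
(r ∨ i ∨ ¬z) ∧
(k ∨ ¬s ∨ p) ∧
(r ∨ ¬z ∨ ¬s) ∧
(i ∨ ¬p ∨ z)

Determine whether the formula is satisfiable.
Yes

Yes, the formula is satisfiable.

One satisfying assignment is: p=False, s=False, i=True, z=True, r=False, k=True

Verification: With this assignment, all 26 clauses evaluate to true.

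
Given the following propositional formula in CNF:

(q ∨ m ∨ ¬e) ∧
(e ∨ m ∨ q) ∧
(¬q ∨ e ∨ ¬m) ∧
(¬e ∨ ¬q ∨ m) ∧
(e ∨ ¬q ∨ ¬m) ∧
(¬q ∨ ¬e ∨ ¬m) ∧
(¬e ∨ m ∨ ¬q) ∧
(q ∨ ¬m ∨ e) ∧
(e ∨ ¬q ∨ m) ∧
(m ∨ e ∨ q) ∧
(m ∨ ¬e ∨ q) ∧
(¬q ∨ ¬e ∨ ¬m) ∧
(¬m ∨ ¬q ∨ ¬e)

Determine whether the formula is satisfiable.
Yes

Yes, the formula is satisfiable.

One satisfying assignment is: q=False, m=True, e=True

Verification: With this assignment, all 13 clauses evaluate to true.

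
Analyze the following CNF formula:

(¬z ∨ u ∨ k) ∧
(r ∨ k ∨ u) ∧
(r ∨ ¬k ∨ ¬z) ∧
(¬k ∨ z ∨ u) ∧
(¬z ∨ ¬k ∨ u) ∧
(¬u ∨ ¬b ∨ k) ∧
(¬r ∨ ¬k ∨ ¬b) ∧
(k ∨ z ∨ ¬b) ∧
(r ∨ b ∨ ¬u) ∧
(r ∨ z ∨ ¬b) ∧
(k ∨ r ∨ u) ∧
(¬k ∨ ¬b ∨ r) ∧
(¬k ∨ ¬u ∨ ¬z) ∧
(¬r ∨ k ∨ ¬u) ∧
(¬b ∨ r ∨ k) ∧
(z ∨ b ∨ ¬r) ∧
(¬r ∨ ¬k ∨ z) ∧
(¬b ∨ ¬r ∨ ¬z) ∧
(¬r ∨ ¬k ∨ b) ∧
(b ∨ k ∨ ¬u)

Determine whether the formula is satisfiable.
No

No, the formula is not satisfiable.

No assignment of truth values to the variables can make all 20 clauses true simultaneously.

The formula is UNSAT (unsatisfiable).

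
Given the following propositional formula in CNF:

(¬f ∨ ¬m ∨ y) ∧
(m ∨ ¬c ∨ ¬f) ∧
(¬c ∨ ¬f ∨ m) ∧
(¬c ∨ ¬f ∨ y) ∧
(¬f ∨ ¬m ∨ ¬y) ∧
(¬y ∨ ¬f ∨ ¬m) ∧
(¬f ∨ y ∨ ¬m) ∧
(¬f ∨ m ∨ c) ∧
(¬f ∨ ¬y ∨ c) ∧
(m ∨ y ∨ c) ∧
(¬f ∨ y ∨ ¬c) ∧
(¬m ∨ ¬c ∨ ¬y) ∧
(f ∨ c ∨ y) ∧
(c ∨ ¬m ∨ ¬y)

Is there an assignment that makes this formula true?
Yes

Yes, the formula is satisfiable.

One satisfying assignment is: f=False, m=False, y=True, c=False

Verification: With this assignment, all 14 clauses evaluate to true.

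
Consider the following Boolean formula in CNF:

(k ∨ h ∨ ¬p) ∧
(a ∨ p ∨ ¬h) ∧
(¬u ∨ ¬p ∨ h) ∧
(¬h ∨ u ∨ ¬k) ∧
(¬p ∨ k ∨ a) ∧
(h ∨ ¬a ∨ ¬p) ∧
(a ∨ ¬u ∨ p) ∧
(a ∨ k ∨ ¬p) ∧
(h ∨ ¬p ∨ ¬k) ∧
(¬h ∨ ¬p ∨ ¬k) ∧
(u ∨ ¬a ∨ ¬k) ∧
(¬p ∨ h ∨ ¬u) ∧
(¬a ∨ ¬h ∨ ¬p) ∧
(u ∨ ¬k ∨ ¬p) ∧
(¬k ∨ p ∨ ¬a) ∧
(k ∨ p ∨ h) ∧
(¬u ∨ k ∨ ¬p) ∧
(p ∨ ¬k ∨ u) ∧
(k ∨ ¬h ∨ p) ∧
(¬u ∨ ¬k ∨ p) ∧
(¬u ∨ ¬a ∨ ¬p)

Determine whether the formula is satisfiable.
No

No, the formula is not satisfiable.

No assignment of truth values to the variables can make all 21 clauses true simultaneously.

The formula is UNSAT (unsatisfiable).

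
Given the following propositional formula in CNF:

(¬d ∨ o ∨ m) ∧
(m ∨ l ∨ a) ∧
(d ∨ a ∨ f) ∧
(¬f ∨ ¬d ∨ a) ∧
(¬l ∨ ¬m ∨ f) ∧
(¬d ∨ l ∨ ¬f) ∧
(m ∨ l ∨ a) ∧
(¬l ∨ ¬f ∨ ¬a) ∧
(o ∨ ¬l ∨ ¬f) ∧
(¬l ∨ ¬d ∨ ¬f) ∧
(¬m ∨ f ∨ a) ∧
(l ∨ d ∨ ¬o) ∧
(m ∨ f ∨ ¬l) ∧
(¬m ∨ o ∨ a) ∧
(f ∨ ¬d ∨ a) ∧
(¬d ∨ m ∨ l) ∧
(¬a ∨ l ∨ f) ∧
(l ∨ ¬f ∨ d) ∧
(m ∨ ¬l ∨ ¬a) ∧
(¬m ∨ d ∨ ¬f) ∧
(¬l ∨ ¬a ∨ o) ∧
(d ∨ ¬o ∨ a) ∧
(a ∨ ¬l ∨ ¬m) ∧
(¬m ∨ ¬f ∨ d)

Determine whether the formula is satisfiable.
No

No, the formula is not satisfiable.

No assignment of truth values to the variables can make all 24 clauses true simultaneously.

The formula is UNSAT (unsatisfiable).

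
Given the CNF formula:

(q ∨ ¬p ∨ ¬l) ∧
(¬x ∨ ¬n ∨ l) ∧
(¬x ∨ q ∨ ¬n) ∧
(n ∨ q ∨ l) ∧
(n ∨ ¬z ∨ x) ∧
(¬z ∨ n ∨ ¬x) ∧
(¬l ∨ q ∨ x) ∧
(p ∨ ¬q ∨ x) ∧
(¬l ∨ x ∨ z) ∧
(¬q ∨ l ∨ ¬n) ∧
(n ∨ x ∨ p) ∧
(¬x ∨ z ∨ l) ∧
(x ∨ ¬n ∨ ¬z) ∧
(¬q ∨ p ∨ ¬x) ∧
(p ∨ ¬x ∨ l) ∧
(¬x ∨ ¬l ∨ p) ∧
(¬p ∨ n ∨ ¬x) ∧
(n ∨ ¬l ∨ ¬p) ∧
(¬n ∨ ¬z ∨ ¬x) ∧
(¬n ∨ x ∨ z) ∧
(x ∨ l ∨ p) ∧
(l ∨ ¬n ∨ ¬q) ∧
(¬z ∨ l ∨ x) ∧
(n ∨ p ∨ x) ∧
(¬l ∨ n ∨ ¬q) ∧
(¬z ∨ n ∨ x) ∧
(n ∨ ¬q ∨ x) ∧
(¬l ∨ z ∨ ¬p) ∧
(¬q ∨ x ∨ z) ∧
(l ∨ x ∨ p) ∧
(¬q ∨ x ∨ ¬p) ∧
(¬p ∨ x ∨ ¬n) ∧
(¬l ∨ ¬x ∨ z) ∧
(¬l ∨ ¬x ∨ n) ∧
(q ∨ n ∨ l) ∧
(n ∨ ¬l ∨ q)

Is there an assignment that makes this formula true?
No

No, the formula is not satisfiable.

No assignment of truth values to the variables can make all 36 clauses true simultaneously.

The formula is UNSAT (unsatisfiable).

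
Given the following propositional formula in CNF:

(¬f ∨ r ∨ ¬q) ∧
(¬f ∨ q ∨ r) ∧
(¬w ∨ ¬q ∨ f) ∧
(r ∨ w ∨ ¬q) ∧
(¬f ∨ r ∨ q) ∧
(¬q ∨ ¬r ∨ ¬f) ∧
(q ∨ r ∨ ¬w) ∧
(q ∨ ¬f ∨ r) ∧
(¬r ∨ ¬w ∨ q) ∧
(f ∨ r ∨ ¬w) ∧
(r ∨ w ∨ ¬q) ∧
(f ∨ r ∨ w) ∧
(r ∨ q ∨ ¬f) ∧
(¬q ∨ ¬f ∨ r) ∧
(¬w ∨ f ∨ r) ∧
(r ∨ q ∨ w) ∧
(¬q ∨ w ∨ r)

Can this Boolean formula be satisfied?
Yes

Yes, the formula is satisfiable.

One satisfying assignment is: f=False, q=False, r=True, w=False

Verification: With this assignment, all 17 clauses evaluate to true.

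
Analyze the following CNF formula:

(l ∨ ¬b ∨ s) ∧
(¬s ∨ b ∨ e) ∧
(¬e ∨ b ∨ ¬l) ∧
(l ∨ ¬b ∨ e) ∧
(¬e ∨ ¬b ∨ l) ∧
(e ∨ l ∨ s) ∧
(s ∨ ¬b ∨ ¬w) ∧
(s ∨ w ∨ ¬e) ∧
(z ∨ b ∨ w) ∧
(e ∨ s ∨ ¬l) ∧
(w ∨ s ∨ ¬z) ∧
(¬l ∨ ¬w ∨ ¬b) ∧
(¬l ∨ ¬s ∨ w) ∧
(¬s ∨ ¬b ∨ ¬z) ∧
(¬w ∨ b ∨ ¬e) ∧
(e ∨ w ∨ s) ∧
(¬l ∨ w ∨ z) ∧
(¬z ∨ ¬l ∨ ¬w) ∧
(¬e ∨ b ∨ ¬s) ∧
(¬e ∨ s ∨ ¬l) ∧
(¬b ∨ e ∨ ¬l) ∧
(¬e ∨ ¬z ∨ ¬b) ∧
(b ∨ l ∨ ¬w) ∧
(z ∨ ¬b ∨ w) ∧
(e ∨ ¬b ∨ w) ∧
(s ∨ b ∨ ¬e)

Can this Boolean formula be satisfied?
No

No, the formula is not satisfiable.

No assignment of truth values to the variables can make all 26 clauses true simultaneously.

The formula is UNSAT (unsatisfiable).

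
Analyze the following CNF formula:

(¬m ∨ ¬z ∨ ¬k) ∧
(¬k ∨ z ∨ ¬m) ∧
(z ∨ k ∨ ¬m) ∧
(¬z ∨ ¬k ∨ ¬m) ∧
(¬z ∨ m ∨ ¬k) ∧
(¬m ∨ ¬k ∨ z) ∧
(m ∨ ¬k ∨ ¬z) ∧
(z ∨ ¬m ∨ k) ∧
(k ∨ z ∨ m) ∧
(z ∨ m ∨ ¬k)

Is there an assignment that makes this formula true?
Yes

Yes, the formula is satisfiable.

One satisfying assignment is: k=False, m=True, z=True

Verification: With this assignment, all 10 clauses evaluate to true.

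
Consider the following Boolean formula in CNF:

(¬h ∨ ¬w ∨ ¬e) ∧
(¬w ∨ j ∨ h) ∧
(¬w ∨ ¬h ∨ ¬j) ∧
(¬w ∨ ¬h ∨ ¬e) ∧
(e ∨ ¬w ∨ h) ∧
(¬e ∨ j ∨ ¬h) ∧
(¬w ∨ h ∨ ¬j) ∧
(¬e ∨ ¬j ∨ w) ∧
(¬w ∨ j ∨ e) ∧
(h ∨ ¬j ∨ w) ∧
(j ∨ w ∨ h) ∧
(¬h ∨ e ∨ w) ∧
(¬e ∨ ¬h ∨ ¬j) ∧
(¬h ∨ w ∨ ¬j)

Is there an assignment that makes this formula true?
No

No, the formula is not satisfiable.

No assignment of truth values to the variables can make all 14 clauses true simultaneously.

The formula is UNSAT (unsatisfiable).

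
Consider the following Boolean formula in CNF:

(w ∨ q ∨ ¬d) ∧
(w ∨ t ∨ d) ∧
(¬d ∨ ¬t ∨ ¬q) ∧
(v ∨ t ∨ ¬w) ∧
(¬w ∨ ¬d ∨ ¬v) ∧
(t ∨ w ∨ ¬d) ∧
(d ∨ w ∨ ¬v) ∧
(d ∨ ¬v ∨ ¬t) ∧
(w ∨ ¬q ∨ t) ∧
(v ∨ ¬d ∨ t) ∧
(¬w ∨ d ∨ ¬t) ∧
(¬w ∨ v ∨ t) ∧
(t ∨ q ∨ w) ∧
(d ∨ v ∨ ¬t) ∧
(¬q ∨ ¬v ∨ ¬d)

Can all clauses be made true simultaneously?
Yes

Yes, the formula is satisfiable.

One satisfying assignment is: v=True, t=False, w=True, d=False, q=False

Verification: With this assignment, all 15 clauses evaluate to true.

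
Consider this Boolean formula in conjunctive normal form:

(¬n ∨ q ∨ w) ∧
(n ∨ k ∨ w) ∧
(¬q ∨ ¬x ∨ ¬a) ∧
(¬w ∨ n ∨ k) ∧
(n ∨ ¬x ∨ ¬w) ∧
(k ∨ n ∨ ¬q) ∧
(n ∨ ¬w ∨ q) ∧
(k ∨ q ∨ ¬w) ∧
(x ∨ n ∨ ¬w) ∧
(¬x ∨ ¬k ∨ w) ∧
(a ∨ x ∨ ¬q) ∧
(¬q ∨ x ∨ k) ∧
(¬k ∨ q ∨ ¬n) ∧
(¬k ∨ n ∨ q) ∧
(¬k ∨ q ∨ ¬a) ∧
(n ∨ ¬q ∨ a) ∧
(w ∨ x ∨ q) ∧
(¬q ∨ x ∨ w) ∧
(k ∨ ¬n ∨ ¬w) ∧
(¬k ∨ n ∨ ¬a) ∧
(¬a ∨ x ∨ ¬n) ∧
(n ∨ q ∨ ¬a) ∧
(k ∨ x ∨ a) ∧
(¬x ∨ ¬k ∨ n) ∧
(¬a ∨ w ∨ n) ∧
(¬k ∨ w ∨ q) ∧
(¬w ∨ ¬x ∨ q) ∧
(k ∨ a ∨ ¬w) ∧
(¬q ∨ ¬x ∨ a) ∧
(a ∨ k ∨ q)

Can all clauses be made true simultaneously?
No

No, the formula is not satisfiable.

No assignment of truth values to the variables can make all 30 clauses true simultaneously.

The formula is UNSAT (unsatisfiable).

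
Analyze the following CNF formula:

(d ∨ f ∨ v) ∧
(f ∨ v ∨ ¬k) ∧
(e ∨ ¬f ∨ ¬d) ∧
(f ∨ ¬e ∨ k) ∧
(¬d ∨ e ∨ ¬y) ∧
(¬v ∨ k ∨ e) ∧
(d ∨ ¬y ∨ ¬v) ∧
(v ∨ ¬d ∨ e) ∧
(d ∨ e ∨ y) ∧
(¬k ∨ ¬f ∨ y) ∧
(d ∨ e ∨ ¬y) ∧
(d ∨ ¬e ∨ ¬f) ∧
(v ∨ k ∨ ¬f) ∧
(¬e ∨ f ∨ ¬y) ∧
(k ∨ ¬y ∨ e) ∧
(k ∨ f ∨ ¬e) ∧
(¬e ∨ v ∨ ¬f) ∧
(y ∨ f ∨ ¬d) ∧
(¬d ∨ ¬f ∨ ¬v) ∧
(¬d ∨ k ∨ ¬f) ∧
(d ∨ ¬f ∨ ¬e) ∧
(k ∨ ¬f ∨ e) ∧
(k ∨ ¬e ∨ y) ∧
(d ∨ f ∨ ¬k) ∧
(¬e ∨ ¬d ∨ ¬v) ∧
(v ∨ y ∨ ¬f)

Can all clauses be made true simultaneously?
No

No, the formula is not satisfiable.

No assignment of truth values to the variables can make all 26 clauses true simultaneously.

The formula is UNSAT (unsatisfiable).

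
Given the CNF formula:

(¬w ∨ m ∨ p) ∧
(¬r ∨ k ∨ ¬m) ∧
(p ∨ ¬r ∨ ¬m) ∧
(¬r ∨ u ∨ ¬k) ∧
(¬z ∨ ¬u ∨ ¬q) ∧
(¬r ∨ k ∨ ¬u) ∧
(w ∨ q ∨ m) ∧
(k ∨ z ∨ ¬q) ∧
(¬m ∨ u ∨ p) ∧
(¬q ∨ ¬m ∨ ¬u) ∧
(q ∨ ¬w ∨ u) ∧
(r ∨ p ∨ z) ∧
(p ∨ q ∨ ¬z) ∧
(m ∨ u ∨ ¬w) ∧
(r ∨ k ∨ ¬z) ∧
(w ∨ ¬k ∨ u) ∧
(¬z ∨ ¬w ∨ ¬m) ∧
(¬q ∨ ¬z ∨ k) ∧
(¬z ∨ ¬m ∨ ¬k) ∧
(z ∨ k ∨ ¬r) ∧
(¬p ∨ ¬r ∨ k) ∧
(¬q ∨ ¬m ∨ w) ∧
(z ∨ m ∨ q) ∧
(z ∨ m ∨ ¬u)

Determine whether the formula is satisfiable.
Yes

Yes, the formula is satisfiable.

One satisfying assignment is: m=True, p=True, k=False, u=False, q=False, w=False, r=False, z=False

Verification: With this assignment, all 24 clauses evaluate to true.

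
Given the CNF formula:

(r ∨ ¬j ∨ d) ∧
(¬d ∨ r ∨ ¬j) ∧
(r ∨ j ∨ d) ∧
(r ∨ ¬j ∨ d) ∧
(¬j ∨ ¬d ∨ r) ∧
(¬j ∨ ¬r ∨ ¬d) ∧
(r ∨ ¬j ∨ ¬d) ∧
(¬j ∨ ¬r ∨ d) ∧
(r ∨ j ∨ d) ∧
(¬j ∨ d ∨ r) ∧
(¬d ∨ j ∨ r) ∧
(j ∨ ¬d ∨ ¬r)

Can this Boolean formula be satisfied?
Yes

Yes, the formula is satisfiable.

One satisfying assignment is: j=False, d=False, r=True

Verification: With this assignment, all 12 clauses evaluate to true.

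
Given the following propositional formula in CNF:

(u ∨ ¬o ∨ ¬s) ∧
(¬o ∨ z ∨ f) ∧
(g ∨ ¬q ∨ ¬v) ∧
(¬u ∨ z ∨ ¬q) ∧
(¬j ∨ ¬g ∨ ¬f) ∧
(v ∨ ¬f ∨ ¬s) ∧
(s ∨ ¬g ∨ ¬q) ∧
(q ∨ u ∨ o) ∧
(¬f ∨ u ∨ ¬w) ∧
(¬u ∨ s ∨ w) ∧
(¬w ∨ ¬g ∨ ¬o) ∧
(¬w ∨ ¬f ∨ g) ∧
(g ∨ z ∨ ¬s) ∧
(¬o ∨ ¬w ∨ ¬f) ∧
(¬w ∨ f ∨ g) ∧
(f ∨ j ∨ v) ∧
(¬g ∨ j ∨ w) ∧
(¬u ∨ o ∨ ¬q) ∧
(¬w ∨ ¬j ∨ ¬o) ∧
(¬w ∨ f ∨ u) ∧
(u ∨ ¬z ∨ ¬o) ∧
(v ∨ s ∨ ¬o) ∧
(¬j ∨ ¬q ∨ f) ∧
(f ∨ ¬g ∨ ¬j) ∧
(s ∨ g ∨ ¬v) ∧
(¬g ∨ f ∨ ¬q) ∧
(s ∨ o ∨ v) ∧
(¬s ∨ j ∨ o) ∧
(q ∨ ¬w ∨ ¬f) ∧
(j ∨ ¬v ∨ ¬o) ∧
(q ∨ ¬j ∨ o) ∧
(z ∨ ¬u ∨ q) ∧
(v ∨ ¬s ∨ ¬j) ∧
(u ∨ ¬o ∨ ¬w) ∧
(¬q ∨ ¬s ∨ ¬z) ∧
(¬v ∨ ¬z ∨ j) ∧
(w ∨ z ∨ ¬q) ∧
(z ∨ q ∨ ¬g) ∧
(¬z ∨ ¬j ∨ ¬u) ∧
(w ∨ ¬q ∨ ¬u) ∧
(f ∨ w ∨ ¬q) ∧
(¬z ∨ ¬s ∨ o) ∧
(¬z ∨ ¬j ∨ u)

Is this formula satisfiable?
No

No, the formula is not satisfiable.

No assignment of truth values to the variables can make all 43 clauses true simultaneously.

The formula is UNSAT (unsatisfiable).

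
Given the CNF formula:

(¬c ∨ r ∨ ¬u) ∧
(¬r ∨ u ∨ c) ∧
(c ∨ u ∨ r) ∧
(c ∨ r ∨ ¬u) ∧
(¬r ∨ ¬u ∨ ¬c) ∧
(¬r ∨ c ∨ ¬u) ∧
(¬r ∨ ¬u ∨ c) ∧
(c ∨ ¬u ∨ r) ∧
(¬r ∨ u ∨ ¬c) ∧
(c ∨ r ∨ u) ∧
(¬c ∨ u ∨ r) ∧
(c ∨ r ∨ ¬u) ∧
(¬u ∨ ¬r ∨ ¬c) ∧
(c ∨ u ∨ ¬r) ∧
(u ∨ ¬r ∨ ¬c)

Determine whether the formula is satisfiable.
No

No, the formula is not satisfiable.

No assignment of truth values to the variables can make all 15 clauses true simultaneously.

The formula is UNSAT (unsatisfiable).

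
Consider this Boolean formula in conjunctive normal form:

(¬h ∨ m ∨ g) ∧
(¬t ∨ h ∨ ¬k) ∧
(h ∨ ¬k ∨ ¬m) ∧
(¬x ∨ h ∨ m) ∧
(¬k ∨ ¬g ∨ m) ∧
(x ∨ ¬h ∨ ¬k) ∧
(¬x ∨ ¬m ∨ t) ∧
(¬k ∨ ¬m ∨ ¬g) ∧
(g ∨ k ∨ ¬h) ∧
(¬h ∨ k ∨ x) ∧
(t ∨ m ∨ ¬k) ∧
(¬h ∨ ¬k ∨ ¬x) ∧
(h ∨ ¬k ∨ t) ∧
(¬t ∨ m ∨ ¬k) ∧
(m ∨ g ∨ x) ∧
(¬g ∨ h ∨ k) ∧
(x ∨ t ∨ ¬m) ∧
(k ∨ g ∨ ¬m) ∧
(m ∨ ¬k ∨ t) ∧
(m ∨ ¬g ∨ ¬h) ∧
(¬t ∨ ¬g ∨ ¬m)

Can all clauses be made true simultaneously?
No

No, the formula is not satisfiable.

No assignment of truth values to the variables can make all 21 clauses true simultaneously.

The formula is UNSAT (unsatisfiable).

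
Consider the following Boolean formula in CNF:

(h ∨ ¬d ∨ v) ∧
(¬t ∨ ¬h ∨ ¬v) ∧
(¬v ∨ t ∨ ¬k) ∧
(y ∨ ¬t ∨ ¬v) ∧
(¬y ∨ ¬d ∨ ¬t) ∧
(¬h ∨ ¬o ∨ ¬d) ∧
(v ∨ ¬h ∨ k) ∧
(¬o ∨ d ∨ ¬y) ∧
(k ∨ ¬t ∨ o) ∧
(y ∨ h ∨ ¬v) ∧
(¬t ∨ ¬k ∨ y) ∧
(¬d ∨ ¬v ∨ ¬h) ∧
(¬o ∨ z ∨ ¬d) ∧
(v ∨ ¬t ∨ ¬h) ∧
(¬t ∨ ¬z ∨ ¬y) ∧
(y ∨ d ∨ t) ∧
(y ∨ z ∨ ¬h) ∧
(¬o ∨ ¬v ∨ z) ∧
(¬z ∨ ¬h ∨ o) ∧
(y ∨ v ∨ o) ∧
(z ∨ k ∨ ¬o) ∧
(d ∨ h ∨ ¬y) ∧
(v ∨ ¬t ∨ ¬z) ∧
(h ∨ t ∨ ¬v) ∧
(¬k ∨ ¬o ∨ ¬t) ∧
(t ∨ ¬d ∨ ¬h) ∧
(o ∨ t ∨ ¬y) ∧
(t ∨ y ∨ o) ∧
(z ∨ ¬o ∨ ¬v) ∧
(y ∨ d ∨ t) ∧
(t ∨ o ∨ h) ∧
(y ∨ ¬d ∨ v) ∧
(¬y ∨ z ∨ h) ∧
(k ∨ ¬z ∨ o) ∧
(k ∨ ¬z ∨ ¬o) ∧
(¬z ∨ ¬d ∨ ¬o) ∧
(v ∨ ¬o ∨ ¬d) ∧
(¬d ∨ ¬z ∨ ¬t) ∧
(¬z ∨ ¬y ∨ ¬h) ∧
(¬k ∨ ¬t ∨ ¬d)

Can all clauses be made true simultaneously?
No

No, the formula is not satisfiable.

No assignment of truth values to the variables can make all 40 clauses true simultaneously.

The formula is UNSAT (unsatisfiable).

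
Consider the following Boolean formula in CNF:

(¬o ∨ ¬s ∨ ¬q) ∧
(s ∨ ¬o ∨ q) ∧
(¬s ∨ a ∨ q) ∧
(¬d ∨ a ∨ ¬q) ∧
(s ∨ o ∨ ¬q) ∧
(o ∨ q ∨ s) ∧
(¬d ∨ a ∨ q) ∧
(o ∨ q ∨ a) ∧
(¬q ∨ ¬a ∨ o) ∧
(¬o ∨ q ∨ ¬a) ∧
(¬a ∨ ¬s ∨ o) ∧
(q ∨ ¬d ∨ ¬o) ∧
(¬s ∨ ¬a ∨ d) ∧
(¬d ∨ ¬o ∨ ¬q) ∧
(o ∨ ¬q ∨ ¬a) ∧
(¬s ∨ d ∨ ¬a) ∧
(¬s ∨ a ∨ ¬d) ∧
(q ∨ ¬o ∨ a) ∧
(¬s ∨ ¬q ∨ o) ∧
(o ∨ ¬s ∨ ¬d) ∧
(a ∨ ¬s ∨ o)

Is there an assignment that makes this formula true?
Yes

Yes, the formula is satisfiable.

One satisfying assignment is: q=True, s=False, d=False, a=False, o=True

Verification: With this assignment, all 21 clauses evaluate to true.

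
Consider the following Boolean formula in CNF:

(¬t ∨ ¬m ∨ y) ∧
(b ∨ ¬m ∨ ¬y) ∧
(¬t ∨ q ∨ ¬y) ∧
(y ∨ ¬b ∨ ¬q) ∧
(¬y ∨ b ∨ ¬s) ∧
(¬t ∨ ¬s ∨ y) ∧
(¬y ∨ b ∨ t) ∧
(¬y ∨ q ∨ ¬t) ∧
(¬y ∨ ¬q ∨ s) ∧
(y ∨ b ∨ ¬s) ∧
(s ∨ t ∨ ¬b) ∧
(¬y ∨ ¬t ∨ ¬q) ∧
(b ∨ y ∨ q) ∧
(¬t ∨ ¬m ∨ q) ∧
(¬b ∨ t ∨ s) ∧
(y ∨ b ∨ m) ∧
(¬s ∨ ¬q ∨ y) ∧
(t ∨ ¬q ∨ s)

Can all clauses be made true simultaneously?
Yes

Yes, the formula is satisfiable.

One satisfying assignment is: q=False, y=False, m=False, b=True, s=False, t=True

Verification: With this assignment, all 18 clauses evaluate to true.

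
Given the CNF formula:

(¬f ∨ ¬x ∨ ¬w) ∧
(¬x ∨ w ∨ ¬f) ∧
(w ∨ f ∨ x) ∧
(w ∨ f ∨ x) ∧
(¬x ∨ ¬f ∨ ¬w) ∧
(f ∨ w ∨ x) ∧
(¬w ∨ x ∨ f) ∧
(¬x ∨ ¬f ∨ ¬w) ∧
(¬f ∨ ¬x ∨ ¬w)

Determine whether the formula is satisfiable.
Yes

Yes, the formula is satisfiable.

One satisfying assignment is: f=True, w=False, x=False

Verification: With this assignment, all 9 clauses evaluate to true.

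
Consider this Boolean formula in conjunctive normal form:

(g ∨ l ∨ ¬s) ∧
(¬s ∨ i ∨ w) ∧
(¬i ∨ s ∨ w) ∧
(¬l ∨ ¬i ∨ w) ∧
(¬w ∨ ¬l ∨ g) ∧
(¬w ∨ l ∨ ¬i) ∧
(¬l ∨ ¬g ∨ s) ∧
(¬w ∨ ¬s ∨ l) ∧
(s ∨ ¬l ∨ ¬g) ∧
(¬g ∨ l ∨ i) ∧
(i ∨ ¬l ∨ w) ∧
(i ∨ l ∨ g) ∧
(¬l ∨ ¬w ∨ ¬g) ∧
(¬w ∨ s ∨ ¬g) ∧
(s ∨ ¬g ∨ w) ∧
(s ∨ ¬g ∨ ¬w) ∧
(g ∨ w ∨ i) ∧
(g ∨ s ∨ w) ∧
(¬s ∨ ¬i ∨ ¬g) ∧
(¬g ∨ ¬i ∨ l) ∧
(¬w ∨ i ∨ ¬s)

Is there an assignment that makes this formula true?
No

No, the formula is not satisfiable.

No assignment of truth values to the variables can make all 21 clauses true simultaneously.

The formula is UNSAT (unsatisfiable).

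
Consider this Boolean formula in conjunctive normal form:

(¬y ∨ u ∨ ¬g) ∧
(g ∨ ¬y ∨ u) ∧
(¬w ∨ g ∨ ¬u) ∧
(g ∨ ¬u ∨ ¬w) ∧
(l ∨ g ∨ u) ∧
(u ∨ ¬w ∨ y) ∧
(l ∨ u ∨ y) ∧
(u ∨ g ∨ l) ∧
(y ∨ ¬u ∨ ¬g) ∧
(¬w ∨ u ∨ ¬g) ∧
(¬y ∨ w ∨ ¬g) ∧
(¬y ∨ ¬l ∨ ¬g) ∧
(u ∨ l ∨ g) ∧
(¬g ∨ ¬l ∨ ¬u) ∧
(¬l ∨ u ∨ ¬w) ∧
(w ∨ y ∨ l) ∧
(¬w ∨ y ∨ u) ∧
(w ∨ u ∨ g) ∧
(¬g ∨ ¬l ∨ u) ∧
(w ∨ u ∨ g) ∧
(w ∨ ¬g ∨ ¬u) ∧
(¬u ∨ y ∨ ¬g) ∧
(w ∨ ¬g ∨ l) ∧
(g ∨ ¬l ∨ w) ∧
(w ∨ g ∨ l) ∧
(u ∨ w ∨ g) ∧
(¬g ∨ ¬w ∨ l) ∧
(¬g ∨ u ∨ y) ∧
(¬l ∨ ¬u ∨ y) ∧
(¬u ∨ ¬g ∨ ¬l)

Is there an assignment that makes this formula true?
No

No, the formula is not satisfiable.

No assignment of truth values to the variables can make all 30 clauses true simultaneously.

The formula is UNSAT (unsatisfiable).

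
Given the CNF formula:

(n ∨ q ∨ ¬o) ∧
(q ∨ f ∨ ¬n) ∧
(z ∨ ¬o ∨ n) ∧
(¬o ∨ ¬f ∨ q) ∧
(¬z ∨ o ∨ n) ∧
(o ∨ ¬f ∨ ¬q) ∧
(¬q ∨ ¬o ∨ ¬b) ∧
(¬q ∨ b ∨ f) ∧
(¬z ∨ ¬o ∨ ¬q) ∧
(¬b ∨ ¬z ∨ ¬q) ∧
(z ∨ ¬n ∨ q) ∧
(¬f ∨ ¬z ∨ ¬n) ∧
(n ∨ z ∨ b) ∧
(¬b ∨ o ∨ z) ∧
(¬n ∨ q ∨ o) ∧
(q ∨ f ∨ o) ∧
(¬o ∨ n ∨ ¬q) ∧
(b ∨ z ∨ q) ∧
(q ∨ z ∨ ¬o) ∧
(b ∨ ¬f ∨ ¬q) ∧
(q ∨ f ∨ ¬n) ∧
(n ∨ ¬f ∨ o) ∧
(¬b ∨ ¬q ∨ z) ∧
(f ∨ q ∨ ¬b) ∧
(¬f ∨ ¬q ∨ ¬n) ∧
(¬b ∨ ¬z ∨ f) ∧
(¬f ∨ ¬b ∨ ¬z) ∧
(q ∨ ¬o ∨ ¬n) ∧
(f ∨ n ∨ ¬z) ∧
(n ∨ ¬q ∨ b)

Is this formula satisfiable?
No

No, the formula is not satisfiable.

No assignment of truth values to the variables can make all 30 clauses true simultaneously.

The formula is UNSAT (unsatisfiable).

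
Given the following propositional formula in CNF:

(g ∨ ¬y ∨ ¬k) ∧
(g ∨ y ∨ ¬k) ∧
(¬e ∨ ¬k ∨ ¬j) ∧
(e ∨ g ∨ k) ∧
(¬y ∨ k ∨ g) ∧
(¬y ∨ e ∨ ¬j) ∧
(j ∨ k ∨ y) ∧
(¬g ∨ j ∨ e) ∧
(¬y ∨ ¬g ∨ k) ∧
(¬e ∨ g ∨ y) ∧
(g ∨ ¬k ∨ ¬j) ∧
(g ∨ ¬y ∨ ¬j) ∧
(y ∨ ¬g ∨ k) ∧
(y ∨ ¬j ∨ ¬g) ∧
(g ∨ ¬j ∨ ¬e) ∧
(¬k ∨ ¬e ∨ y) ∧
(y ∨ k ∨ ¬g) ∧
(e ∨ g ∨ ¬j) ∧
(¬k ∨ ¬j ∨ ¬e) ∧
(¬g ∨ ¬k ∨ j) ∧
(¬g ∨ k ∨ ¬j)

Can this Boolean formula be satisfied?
No

No, the formula is not satisfiable.

No assignment of truth values to the variables can make all 21 clauses true simultaneously.

The formula is UNSAT (unsatisfiable).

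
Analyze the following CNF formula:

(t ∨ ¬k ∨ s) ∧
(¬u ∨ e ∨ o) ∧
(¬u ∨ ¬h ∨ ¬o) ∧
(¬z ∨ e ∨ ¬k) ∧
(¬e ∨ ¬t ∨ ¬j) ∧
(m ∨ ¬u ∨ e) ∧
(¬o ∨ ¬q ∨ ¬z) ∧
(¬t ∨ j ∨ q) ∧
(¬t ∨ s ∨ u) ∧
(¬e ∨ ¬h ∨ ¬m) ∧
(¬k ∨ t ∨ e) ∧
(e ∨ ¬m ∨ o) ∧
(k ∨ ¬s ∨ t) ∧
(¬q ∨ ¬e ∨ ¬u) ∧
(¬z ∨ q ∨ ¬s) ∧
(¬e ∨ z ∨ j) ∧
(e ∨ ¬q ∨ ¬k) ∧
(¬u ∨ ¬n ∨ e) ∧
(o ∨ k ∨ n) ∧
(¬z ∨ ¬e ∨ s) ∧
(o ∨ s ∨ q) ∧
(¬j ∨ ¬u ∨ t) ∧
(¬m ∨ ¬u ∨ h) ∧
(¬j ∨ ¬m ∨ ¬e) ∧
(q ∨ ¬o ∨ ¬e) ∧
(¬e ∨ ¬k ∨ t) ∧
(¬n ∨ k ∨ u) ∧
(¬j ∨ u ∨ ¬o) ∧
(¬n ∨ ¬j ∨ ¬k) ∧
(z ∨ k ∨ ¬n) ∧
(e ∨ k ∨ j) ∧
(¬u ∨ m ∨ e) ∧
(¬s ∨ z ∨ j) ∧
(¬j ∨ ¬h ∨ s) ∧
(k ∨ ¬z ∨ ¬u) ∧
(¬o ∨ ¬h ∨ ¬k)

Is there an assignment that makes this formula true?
Yes

Yes, the formula is satisfiable.

One satisfying assignment is: s=True, m=False, t=True, h=False, q=False, j=True, o=False, k=True, z=False, u=False, e=False, n=False

Verification: With this assignment, all 36 clauses evaluate to true.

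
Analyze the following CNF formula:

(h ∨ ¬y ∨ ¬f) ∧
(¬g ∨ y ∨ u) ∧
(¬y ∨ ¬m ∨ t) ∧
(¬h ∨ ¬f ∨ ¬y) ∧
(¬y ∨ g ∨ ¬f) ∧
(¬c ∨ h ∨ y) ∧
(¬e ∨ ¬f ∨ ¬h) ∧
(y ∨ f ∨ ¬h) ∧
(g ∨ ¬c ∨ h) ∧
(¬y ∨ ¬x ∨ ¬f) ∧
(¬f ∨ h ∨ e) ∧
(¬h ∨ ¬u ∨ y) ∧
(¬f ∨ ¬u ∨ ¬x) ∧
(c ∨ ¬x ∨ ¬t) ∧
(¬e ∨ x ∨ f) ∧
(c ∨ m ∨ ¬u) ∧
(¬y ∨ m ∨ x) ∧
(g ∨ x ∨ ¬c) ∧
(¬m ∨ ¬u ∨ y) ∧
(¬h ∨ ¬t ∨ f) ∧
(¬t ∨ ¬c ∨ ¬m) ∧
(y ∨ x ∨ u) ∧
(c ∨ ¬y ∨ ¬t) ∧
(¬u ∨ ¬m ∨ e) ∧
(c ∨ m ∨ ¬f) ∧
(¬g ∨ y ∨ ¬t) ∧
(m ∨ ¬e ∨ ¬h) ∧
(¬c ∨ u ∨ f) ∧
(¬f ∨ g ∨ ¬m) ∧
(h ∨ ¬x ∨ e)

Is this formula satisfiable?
Yes

Yes, the formula is satisfiable.

One satisfying assignment is: m=False, x=True, u=False, h=False, t=False, e=True, c=False, f=False, g=False, y=False

Verification: With this assignment, all 30 clauses evaluate to true.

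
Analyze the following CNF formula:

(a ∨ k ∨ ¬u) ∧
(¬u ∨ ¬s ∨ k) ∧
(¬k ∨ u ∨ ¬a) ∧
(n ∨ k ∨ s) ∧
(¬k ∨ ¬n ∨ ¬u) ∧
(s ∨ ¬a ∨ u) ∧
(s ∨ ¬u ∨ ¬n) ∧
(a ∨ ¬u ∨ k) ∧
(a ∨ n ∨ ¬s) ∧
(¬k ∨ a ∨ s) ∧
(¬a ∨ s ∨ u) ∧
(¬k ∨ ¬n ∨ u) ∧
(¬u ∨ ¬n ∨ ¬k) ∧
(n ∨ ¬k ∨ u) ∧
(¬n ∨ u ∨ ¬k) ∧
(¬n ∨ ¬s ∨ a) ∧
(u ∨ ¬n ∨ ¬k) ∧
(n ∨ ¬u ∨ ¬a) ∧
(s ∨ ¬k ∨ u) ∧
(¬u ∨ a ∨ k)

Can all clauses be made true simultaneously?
Yes

Yes, the formula is satisfiable.

One satisfying assignment is: k=False, u=False, n=False, a=True, s=True

Verification: With this assignment, all 20 clauses evaluate to true.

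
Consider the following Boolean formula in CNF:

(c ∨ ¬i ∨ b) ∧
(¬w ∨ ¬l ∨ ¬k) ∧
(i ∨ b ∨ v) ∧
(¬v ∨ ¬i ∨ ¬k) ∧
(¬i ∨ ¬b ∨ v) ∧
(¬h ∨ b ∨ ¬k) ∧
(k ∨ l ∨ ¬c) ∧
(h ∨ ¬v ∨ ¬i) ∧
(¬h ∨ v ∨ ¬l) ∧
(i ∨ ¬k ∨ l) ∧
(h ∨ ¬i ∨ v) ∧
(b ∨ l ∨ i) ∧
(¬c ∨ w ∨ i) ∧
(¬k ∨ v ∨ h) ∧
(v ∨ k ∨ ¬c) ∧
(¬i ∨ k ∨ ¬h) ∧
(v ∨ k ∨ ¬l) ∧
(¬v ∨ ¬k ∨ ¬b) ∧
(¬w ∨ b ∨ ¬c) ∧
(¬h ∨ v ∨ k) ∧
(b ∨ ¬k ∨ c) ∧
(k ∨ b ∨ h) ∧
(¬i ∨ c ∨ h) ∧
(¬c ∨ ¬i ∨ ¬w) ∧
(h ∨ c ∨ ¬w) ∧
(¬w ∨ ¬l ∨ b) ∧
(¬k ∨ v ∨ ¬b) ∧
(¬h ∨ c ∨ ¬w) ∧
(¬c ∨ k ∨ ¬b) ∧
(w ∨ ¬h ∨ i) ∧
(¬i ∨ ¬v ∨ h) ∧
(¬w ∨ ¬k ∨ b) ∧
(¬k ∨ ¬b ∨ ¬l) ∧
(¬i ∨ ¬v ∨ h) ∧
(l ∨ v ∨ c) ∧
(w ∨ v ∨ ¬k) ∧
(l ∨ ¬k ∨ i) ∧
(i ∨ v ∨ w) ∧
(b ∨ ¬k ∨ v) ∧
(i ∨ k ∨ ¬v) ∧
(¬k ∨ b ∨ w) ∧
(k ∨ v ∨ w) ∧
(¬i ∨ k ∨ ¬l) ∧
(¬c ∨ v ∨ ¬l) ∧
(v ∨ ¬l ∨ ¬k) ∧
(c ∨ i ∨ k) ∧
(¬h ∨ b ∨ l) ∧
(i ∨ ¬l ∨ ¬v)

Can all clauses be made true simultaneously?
No

No, the formula is not satisfiable.

No assignment of truth values to the variables can make all 48 clauses true simultaneously.

The formula is UNSAT (unsatisfiable).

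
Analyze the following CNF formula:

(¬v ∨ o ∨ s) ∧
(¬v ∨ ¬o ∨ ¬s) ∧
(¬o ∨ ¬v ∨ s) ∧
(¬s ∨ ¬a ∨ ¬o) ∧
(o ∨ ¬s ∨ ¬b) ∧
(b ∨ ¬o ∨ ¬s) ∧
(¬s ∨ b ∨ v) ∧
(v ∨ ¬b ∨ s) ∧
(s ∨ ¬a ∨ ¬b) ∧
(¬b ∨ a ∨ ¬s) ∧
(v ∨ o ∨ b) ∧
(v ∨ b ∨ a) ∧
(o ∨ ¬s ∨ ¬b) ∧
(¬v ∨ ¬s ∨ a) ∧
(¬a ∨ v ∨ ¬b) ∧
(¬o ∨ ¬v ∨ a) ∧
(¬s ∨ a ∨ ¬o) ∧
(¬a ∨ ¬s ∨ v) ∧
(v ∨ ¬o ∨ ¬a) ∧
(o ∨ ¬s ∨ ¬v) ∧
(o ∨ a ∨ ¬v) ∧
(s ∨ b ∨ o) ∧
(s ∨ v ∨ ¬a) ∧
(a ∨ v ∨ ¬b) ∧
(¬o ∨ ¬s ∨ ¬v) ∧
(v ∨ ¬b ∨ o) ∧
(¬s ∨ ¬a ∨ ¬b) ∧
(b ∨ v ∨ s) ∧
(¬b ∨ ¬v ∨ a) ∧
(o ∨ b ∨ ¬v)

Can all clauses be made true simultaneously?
No

No, the formula is not satisfiable.

No assignment of truth values to the variables can make all 30 clauses true simultaneously.

The formula is UNSAT (unsatisfiable).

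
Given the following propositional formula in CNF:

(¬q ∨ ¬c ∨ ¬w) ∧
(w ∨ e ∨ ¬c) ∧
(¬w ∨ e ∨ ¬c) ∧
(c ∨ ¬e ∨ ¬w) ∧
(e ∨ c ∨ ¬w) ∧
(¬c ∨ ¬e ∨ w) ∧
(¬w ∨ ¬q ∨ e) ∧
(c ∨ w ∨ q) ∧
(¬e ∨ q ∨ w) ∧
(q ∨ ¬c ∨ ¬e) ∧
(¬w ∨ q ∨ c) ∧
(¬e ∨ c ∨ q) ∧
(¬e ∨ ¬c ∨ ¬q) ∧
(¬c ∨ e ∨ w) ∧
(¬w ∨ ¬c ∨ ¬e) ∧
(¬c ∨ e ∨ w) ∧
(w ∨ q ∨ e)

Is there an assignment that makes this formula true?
Yes

Yes, the formula is satisfiable.

One satisfying assignment is: e=False, c=False, w=False, q=True

Verification: With this assignment, all 17 clauses evaluate to true.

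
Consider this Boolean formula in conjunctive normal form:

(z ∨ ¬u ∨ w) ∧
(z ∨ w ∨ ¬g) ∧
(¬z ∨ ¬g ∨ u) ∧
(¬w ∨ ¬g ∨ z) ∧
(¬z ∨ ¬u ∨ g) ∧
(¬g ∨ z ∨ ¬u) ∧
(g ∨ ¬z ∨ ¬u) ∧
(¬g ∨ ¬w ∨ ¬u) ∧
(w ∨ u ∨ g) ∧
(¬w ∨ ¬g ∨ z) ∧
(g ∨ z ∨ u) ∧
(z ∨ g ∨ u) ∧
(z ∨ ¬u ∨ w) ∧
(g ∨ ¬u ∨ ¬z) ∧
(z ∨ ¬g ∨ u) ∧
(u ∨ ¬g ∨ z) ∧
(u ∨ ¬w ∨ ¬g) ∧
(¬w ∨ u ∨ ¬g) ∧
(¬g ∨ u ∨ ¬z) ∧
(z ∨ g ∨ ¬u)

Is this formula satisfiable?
Yes

Yes, the formula is satisfiable.

One satisfying assignment is: w=True, u=False, z=True, g=False

Verification: With this assignment, all 20 clauses evaluate to true.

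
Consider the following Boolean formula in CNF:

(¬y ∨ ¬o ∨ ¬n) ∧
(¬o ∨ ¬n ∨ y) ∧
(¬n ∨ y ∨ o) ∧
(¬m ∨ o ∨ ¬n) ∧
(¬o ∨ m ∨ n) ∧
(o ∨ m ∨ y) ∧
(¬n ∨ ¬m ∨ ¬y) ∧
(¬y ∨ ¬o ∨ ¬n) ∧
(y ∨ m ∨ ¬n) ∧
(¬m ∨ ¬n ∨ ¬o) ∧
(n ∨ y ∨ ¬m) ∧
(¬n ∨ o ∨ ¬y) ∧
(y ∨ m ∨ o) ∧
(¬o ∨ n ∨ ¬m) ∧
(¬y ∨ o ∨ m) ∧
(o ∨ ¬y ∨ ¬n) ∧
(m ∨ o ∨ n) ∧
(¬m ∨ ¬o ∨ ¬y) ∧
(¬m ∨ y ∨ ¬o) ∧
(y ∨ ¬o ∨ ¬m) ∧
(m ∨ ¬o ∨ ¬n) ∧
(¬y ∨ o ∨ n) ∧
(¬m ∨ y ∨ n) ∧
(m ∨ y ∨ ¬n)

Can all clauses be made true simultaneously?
No

No, the formula is not satisfiable.

No assignment of truth values to the variables can make all 24 clauses true simultaneously.

The formula is UNSAT (unsatisfiable).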